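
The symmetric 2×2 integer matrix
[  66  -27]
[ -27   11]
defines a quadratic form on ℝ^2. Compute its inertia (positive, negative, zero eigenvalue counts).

Answer: (1, 1, 0)

Derivation:
step 0: pivot 66 → sign +
step 1: pivot -1/22 → sign −
signature = (1, 1, 0)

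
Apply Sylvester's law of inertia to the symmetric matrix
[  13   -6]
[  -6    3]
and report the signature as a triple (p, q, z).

Answer: (2, 0, 0)

Derivation:
step 0: pivot 13 → sign +
step 1: pivot 3/13 → sign +
signature = (2, 0, 0)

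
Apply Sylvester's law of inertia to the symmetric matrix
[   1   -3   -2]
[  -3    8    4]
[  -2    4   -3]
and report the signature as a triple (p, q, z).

Answer: (1, 2, 0)

Derivation:
step 0: pivot 1 → sign +
step 1: pivot -1 → sign −
step 2: pivot -3 → sign −
signature = (1, 2, 0)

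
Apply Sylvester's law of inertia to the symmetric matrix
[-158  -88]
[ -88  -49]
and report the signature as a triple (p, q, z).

step 0: pivot -158 → sign −
step 1: pivot 1/79 → sign +
signature = (1, 1, 0)

Answer: (1, 1, 0)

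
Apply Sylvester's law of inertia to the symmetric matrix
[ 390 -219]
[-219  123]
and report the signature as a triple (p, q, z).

step 0: pivot 390 → sign +
step 1: pivot 3/130 → sign +
signature = (2, 0, 0)

Answer: (2, 0, 0)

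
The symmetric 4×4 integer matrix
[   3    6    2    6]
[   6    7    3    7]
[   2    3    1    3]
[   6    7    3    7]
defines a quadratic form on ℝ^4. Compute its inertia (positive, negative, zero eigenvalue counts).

Answer: (1, 2, 1)

Derivation:
step 0: pivot 3 → sign +
step 1: pivot -5 → sign −
step 2: pivot -2/15 → sign −
step 3: row/col 3 already zero → sign 0
signature = (1, 2, 1)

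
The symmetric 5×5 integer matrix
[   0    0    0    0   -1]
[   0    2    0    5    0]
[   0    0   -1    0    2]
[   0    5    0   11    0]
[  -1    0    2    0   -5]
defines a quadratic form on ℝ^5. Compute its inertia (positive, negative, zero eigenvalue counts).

Answer: (2, 3, 0)

Derivation:
step 0: pivot 2 → sign +
step 1: pivot -1 → sign −
step 2: pivot -3/2 → sign −
step 3: pivot -1 → sign −
step 4: pivot 1 → sign +
signature = (2, 3, 0)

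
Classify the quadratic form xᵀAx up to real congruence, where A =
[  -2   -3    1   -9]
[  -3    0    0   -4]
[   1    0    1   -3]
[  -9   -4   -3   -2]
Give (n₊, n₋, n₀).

step 0: pivot -2 → sign −
step 1: pivot 9/2 → sign +
step 2: pivot 1 → sign +
step 3: pivot -1/3 → sign −
signature = (2, 2, 0)

Answer: (2, 2, 0)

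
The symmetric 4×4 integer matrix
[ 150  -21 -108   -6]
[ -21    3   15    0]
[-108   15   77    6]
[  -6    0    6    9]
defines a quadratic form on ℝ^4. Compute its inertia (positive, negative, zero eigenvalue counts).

step 0: pivot 150 → sign +
step 1: pivot 3/50 → sign +
step 2: pivot -1 → sign −
step 3: pivot -3 → sign −
signature = (2, 2, 0)

Answer: (2, 2, 0)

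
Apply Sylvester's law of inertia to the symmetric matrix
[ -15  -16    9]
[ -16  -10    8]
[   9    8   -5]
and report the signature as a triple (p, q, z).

Answer: (2, 1, 0)

Derivation:
step 0: pivot -15 → sign −
step 1: pivot 106/15 → sign +
step 2: pivot 2/53 → sign +
signature = (2, 1, 0)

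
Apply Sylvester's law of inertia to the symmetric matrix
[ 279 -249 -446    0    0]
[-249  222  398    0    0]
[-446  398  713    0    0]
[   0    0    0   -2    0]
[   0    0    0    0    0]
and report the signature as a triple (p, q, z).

step 0: pivot 279 → sign +
step 1: pivot -7/31 → sign −
step 2: pivot 1/21 → sign +
step 3: pivot -2 → sign −
step 4: row/col 4 already zero → sign 0
signature = (2, 2, 1)

Answer: (2, 2, 1)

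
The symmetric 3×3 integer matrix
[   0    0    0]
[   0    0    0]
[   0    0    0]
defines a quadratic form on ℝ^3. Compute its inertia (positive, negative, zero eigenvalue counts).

Answer: (0, 0, 3)

Derivation:
step 0: row/col 0 already zero → sign 0
step 1: row/col 1 already zero → sign 0
step 2: row/col 2 already zero → sign 0
signature = (0, 0, 3)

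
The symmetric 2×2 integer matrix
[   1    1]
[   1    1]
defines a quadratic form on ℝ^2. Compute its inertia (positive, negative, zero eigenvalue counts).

Answer: (1, 0, 1)

Derivation:
step 0: pivot 1 → sign +
step 1: row/col 1 already zero → sign 0
signature = (1, 0, 1)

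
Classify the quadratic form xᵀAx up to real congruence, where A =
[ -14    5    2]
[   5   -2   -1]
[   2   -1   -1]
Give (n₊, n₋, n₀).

step 0: pivot -14 → sign −
step 1: pivot -3/14 → sign −
step 2: pivot -1/3 → sign −
signature = (0, 3, 0)

Answer: (0, 3, 0)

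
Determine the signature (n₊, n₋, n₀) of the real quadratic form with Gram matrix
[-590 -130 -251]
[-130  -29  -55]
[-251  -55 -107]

step 0: pivot -590 → sign −
step 1: pivot -21/59 → sign −
step 2: pivot 3/70 → sign +
signature = (1, 2, 0)

Answer: (1, 2, 0)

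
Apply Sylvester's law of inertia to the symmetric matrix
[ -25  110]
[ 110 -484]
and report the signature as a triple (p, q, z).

step 0: pivot -25 → sign −
step 1: row/col 1 already zero → sign 0
signature = (0, 1, 1)

Answer: (0, 1, 1)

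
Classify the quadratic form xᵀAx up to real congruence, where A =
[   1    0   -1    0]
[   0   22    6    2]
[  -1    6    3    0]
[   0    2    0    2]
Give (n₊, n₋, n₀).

Answer: (4, 0, 0)

Derivation:
step 0: pivot 1 → sign +
step 1: pivot 22 → sign +
step 2: pivot 4/11 → sign +
step 3: pivot 1 → sign +
signature = (4, 0, 0)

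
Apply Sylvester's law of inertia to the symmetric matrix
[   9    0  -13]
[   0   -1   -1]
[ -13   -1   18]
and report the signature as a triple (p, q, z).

Answer: (2, 1, 0)

Derivation:
step 0: pivot 9 → sign +
step 1: pivot -1 → sign −
step 2: pivot 2/9 → sign +
signature = (2, 1, 0)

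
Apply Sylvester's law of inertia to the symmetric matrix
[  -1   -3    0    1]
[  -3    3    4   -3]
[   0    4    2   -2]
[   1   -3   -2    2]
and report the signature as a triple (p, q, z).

step 0: pivot -1 → sign −
step 1: pivot 12 → sign +
step 2: pivot 2/3 → sign +
step 3: row/col 3 already zero → sign 0
signature = (2, 1, 1)

Answer: (2, 1, 1)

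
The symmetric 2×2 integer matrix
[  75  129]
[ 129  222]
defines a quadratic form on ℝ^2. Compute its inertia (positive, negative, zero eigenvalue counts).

Answer: (2, 0, 0)

Derivation:
step 0: pivot 75 → sign +
step 1: pivot 3/25 → sign +
signature = (2, 0, 0)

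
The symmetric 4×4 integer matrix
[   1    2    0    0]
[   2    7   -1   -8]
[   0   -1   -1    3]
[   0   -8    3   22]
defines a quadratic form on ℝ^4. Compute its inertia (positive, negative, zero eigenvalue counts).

Answer: (3, 1, 0)

Derivation:
step 0: pivot 1 → sign +
step 1: pivot 3 → sign +
step 2: pivot -4/3 → sign −
step 3: pivot 3/4 → sign +
signature = (3, 1, 0)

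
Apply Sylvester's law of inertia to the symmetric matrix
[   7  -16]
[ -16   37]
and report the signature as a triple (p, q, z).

Answer: (2, 0, 0)

Derivation:
step 0: pivot 7 → sign +
step 1: pivot 3/7 → sign +
signature = (2, 0, 0)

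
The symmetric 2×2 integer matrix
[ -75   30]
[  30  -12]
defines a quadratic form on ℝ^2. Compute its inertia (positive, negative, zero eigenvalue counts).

Answer: (0, 1, 1)

Derivation:
step 0: pivot -75 → sign −
step 1: row/col 1 already zero → sign 0
signature = (0, 1, 1)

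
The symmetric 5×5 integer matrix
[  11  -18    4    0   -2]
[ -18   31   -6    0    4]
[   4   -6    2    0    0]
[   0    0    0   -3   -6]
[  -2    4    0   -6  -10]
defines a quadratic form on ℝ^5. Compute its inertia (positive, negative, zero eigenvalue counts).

step 0: pivot 11 → sign +
step 1: pivot 17/11 → sign +
step 2: pivot 6/17 → sign +
step 3: pivot -3 → sign −
step 4: pivot 2/3 → sign +
signature = (4, 1, 0)

Answer: (4, 1, 0)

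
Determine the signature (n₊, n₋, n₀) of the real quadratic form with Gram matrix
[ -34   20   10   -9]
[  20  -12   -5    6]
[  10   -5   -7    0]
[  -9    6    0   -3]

Answer: (1, 3, 0)

Derivation:
step 0: pivot -34 → sign −
step 1: pivot -4/17 → sign −
step 2: pivot -3/4 → sign −
step 3: pivot 3/2 → sign +
signature = (1, 3, 0)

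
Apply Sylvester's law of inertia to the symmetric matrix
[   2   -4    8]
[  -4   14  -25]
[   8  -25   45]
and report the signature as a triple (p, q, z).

Answer: (2, 1, 0)

Derivation:
step 0: pivot 2 → sign +
step 1: pivot 6 → sign +
step 2: pivot -1/2 → sign −
signature = (2, 1, 0)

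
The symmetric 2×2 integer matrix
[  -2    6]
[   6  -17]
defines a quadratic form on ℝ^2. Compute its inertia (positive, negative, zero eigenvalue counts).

step 0: pivot -2 → sign −
step 1: pivot 1 → sign +
signature = (1, 1, 0)

Answer: (1, 1, 0)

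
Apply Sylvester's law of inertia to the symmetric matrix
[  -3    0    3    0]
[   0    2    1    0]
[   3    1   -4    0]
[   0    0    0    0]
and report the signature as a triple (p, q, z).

Answer: (1, 2, 1)

Derivation:
step 0: pivot -3 → sign −
step 1: pivot 2 → sign +
step 2: pivot -3/2 → sign −
step 3: row/col 3 already zero → sign 0
signature = (1, 2, 1)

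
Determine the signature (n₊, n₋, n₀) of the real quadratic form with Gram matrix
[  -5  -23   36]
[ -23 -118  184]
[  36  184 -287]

Answer: (0, 3, 0)

Derivation:
step 0: pivot -5 → sign −
step 1: pivot -61/5 → sign −
step 2: pivot -3/61 → sign −
signature = (0, 3, 0)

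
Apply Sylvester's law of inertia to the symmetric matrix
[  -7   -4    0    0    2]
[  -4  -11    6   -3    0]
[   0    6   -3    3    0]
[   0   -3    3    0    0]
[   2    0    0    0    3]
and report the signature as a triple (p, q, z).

step 0: pivot -7 → sign −
step 1: pivot -61/7 → sign −
step 2: pivot 69/61 → sign +
step 3: pivot 6/23 → sign +
step 4: pivot -1 → sign −
signature = (2, 3, 0)

Answer: (2, 3, 0)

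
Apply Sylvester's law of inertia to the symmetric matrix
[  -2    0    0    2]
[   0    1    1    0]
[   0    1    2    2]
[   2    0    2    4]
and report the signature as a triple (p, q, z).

Answer: (3, 1, 0)

Derivation:
step 0: pivot -2 → sign −
step 1: pivot 1 → sign +
step 2: pivot 1 → sign +
step 3: pivot 2 → sign +
signature = (3, 1, 0)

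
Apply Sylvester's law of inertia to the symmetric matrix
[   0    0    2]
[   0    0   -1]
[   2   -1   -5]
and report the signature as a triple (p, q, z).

step 0: pivot -5 → sign −
step 1: pivot 1/5 → sign +
step 2: row/col 2 already zero → sign 0
signature = (1, 1, 1)

Answer: (1, 1, 1)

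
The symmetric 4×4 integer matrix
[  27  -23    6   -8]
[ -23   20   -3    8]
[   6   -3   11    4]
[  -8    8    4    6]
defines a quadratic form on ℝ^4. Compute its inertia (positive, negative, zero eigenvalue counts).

step 0: pivot 27 → sign +
step 1: pivot 11/27 → sign +
step 2: pivot -14/11 → sign −
step 3: pivot 2/7 → sign +
signature = (3, 1, 0)

Answer: (3, 1, 0)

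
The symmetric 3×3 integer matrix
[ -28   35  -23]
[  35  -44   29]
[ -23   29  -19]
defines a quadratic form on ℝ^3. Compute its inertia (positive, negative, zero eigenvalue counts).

step 0: pivot -28 → sign −
step 1: pivot -1/4 → sign −
step 2: pivot 1/7 → sign +
signature = (1, 2, 0)

Answer: (1, 2, 0)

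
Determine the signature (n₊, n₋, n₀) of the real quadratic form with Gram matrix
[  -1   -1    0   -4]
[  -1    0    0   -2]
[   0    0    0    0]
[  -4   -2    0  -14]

step 0: pivot -1 → sign −
step 1: pivot 1 → sign +
step 2: pivot -2 → sign −
step 3: row/col 3 already zero → sign 0
signature = (1, 2, 1)

Answer: (1, 2, 1)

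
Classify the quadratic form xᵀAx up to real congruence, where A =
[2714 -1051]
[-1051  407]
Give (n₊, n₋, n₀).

step 0: pivot 2714 → sign +
step 1: pivot -3/2714 → sign −
signature = (1, 1, 0)

Answer: (1, 1, 0)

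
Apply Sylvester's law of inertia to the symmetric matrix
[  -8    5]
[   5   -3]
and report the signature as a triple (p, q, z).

Answer: (1, 1, 0)

Derivation:
step 0: pivot -8 → sign −
step 1: pivot 1/8 → sign +
signature = (1, 1, 0)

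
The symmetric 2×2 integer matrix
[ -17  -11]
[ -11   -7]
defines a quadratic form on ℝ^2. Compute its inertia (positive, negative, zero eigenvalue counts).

Answer: (1, 1, 0)

Derivation:
step 0: pivot -17 → sign −
step 1: pivot 2/17 → sign +
signature = (1, 1, 0)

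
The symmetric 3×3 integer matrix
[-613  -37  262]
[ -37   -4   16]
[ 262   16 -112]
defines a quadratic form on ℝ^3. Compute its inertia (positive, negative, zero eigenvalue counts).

step 0: pivot -613 → sign −
step 1: pivot -1083/613 → sign −
step 2: row/col 2 already zero → sign 0
signature = (0, 2, 1)

Answer: (0, 2, 1)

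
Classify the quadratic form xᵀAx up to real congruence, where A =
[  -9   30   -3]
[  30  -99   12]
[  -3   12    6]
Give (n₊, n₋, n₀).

Answer: (2, 1, 0)

Derivation:
step 0: pivot -9 → sign −
step 1: pivot 1 → sign +
step 2: pivot 3 → sign +
signature = (2, 1, 0)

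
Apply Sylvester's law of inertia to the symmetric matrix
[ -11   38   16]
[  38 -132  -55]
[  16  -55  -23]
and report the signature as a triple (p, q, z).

Answer: (1, 2, 0)

Derivation:
step 0: pivot -11 → sign −
step 1: pivot -8/11 → sign −
step 2: pivot 3/8 → sign +
signature = (1, 2, 0)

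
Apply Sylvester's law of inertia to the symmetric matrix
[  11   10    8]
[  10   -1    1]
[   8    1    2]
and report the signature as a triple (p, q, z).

Answer: (2, 1, 0)

Derivation:
step 0: pivot 11 → sign +
step 1: pivot -111/11 → sign −
step 2: pivot 3/37 → sign +
signature = (2, 1, 0)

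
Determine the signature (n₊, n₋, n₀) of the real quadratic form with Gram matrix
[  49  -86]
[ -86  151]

Answer: (2, 0, 0)

Derivation:
step 0: pivot 49 → sign +
step 1: pivot 3/49 → sign +
signature = (2, 0, 0)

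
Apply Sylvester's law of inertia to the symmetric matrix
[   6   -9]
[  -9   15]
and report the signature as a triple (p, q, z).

step 0: pivot 6 → sign +
step 1: pivot 3/2 → sign +
signature = (2, 0, 0)

Answer: (2, 0, 0)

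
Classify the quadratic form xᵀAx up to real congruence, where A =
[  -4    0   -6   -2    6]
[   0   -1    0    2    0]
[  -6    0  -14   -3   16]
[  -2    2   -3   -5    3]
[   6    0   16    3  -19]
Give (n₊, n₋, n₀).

step 0: pivot -4 → sign −
step 1: pivot -1 → sign −
step 2: pivot -5 → sign −
step 3: pivot -1/5 → sign −
step 4: row/col 4 already zero → sign 0
signature = (0, 4, 1)

Answer: (0, 4, 1)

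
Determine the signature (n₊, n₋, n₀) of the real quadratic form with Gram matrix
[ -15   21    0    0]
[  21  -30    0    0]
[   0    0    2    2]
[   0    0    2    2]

step 0: pivot -15 → sign −
step 1: pivot -3/5 → sign −
step 2: pivot 2 → sign +
step 3: row/col 3 already zero → sign 0
signature = (1, 2, 1)

Answer: (1, 2, 1)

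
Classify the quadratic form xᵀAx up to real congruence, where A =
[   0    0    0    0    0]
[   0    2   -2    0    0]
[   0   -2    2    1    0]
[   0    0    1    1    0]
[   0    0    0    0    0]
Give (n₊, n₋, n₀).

Answer: (2, 1, 2)

Derivation:
step 0: pivot 2 → sign +
step 1: pivot 1 → sign +
step 2: pivot -1 → sign −
step 3: row/col 3 already zero → sign 0
step 4: row/col 4 already zero → sign 0
signature = (2, 1, 2)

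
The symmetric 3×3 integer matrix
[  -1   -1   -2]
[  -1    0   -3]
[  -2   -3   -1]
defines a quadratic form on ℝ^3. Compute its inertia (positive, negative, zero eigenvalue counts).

step 0: pivot -1 → sign −
step 1: pivot 1 → sign +
step 2: pivot 2 → sign +
signature = (2, 1, 0)

Answer: (2, 1, 0)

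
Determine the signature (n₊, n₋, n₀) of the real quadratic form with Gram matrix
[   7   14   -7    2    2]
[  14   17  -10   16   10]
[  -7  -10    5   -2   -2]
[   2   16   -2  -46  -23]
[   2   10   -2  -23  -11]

step 0: pivot 7 → sign +
step 1: pivot -11 → sign −
step 2: pivot -6/11 → sign −
step 3: pivot 10/7 → sign +
step 4: pivot 3/10 → sign +
signature = (3, 2, 0)

Answer: (3, 2, 0)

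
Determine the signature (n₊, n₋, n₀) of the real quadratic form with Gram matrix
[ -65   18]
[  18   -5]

Answer: (0, 2, 0)

Derivation:
step 0: pivot -65 → sign −
step 1: pivot -1/65 → sign −
signature = (0, 2, 0)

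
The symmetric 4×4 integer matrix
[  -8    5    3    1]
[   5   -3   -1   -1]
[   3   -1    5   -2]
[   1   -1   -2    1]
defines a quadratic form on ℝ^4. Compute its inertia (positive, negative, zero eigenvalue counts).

Answer: (2, 2, 0)

Derivation:
step 0: pivot -8 → sign −
step 1: pivot 1/8 → sign +
step 2: pivot 2 → sign +
step 3: pivot -1/2 → sign −
signature = (2, 2, 0)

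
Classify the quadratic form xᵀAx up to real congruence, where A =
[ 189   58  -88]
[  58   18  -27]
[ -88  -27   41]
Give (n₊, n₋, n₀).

Answer: (3, 0, 0)

Derivation:
step 0: pivot 189 → sign +
step 1: pivot 38/189 → sign +
step 2: pivot 1/38 → sign +
signature = (3, 0, 0)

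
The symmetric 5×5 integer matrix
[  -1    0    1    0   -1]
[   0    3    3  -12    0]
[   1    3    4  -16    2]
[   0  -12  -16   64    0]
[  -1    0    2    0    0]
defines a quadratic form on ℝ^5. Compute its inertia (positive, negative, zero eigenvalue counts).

step 0: pivot -1 → sign −
step 1: pivot 3 → sign +
step 2: pivot 2 → sign +
step 3: pivot 8 → sign +
step 4: row/col 4 already zero → sign 0
signature = (3, 1, 1)

Answer: (3, 1, 1)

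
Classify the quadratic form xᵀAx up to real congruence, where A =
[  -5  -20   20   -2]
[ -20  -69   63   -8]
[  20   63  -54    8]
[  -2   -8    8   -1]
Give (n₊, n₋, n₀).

Answer: (1, 3, 0)

Derivation:
step 0: pivot -5 → sign −
step 1: pivot 11 → sign +
step 2: pivot -3/11 → sign −
step 3: pivot -1/5 → sign −
signature = (1, 3, 0)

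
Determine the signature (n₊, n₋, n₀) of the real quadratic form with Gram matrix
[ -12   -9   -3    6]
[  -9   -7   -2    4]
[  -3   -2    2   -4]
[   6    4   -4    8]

step 0: pivot -12 → sign −
step 1: pivot -1/4 → sign −
step 2: pivot 3 → sign +
step 3: row/col 3 already zero → sign 0
signature = (1, 2, 1)

Answer: (1, 2, 1)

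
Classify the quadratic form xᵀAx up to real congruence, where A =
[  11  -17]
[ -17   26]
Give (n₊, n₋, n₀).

Answer: (1, 1, 0)

Derivation:
step 0: pivot 11 → sign +
step 1: pivot -3/11 → sign −
signature = (1, 1, 0)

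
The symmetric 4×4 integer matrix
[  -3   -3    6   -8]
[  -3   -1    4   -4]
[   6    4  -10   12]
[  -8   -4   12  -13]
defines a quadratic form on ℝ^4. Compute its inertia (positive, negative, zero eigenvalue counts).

step 0: pivot -3 → sign −
step 1: pivot 2 → sign +
step 2: pivot 1/3 → sign +
step 3: row/col 3 already zero → sign 0
signature = (2, 1, 1)

Answer: (2, 1, 1)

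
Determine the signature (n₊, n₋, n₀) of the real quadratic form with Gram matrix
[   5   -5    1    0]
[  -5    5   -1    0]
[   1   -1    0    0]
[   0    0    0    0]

Answer: (1, 1, 2)

Derivation:
step 0: pivot 5 → sign +
step 1: pivot -1/5 → sign −
step 2: row/col 2 already zero → sign 0
step 3: row/col 3 already zero → sign 0
signature = (1, 1, 2)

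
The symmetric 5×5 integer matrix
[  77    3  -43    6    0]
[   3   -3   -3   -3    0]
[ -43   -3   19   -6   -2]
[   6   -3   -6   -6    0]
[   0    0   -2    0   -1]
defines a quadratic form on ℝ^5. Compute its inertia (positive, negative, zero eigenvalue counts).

step 0: pivot 77 → sign +
step 1: pivot -240/77 → sign −
step 2: pivot -89/20 → sign −
step 3: pivot -489/178 → sign −
step 4: pivot 3/163 → sign +
signature = (2, 3, 0)

Answer: (2, 3, 0)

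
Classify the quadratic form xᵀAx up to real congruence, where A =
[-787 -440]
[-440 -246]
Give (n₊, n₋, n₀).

Answer: (0, 2, 0)

Derivation:
step 0: pivot -787 → sign −
step 1: pivot -2/787 → sign −
signature = (0, 2, 0)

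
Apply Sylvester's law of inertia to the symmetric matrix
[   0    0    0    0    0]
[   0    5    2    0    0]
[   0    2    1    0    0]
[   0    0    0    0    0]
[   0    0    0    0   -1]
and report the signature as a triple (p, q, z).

step 0: pivot 5 → sign +
step 1: pivot 1/5 → sign +
step 2: pivot -1 → sign −
step 3: row/col 3 already zero → sign 0
step 4: row/col 4 already zero → sign 0
signature = (2, 1, 2)

Answer: (2, 1, 2)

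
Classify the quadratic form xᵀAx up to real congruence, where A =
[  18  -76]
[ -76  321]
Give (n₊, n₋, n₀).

step 0: pivot 18 → sign +
step 1: pivot 1/9 → sign +
signature = (2, 0, 0)

Answer: (2, 0, 0)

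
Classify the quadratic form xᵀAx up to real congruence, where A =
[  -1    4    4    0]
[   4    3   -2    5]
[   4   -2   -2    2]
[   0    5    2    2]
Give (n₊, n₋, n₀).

step 0: pivot -1 → sign −
step 1: pivot 19 → sign +
step 2: pivot 70/19 → sign +
step 3: pivot -3/35 → sign −
signature = (2, 2, 0)

Answer: (2, 2, 0)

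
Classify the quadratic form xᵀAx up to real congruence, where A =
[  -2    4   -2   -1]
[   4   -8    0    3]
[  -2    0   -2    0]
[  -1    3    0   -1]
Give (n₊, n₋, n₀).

Answer: (1, 2, 1)

Derivation:
step 0: pivot -2 → sign −
step 1: pivot -8 → sign −
step 2: pivot 2 → sign +
step 3: row/col 3 already zero → sign 0
signature = (1, 2, 1)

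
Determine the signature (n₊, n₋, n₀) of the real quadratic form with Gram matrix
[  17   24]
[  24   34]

step 0: pivot 17 → sign +
step 1: pivot 2/17 → sign +
signature = (2, 0, 0)

Answer: (2, 0, 0)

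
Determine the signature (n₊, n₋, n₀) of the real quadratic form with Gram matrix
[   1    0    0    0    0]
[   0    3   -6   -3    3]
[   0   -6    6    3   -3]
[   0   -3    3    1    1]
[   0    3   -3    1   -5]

step 0: pivot 1 → sign +
step 1: pivot 3 → sign +
step 2: pivot -6 → sign −
step 3: pivot -1/2 → sign −
step 4: pivot 6 → sign +
signature = (3, 2, 0)

Answer: (3, 2, 0)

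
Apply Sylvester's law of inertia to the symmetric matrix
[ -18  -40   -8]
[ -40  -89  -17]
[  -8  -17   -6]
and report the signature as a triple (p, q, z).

Answer: (1, 2, 0)

Derivation:
step 0: pivot -18 → sign −
step 1: pivot -1/9 → sign −
step 2: pivot 3 → sign +
signature = (1, 2, 0)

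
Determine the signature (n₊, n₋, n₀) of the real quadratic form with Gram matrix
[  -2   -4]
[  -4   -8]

step 0: pivot -2 → sign −
step 1: row/col 1 already zero → sign 0
signature = (0, 1, 1)

Answer: (0, 1, 1)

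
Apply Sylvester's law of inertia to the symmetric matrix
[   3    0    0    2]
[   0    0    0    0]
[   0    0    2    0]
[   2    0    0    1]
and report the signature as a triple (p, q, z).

step 0: pivot 3 → sign +
step 1: pivot 2 → sign +
step 2: pivot -1/3 → sign −
step 3: row/col 3 already zero → sign 0
signature = (2, 1, 1)

Answer: (2, 1, 1)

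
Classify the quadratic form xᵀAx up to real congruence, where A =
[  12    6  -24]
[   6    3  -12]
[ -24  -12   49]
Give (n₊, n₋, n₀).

Answer: (2, 0, 1)

Derivation:
step 0: pivot 12 → sign +
step 1: pivot 1 → sign +
step 2: row/col 2 already zero → sign 0
signature = (2, 0, 1)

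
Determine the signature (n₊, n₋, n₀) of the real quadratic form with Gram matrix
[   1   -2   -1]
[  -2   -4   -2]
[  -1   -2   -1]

Answer: (1, 1, 1)

Derivation:
step 0: pivot 1 → sign +
step 1: pivot -8 → sign −
step 2: row/col 2 already zero → sign 0
signature = (1, 1, 1)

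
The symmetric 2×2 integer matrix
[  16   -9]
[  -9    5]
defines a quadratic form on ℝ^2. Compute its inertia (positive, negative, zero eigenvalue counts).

step 0: pivot 16 → sign +
step 1: pivot -1/16 → sign −
signature = (1, 1, 0)

Answer: (1, 1, 0)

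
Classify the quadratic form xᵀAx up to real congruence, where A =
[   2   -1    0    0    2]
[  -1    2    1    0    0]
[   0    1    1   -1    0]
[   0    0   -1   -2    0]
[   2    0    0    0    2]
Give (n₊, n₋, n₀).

Answer: (3, 2, 0)

Derivation:
step 0: pivot 2 → sign +
step 1: pivot 3/2 → sign +
step 2: pivot 1/3 → sign +
step 3: pivot -5 → sign −
step 4: pivot -6/5 → sign −
signature = (3, 2, 0)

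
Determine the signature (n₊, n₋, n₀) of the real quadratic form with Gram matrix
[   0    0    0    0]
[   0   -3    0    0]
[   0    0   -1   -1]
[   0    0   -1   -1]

Answer: (0, 2, 2)

Derivation:
step 0: pivot -3 → sign −
step 1: pivot -1 → sign −
step 2: row/col 2 already zero → sign 0
step 3: row/col 3 already zero → sign 0
signature = (0, 2, 2)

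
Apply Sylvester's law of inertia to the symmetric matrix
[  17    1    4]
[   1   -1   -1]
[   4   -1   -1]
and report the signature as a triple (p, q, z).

step 0: pivot 17 → sign +
step 1: pivot -18/17 → sign −
step 2: pivot -1/2 → sign −
signature = (1, 2, 0)

Answer: (1, 2, 0)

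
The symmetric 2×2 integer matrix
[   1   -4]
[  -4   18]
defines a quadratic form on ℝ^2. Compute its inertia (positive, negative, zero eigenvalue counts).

Answer: (2, 0, 0)

Derivation:
step 0: pivot 1 → sign +
step 1: pivot 2 → sign +
signature = (2, 0, 0)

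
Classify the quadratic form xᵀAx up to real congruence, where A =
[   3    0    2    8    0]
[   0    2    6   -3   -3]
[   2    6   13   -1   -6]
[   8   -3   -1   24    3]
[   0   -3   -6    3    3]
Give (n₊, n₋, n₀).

step 0: pivot 3 → sign +
step 1: pivot 2 → sign +
step 2: pivot -19/3 → sign −
step 3: pivot -27/38 → sign −
step 4: row/col 4 already zero → sign 0
signature = (2, 2, 1)

Answer: (2, 2, 1)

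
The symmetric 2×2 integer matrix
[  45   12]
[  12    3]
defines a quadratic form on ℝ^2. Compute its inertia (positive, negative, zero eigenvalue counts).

Answer: (1, 1, 0)

Derivation:
step 0: pivot 45 → sign +
step 1: pivot -1/5 → sign −
signature = (1, 1, 0)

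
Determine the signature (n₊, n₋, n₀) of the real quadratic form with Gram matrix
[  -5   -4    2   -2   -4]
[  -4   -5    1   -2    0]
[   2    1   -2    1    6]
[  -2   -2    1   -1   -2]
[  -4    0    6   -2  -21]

Answer: (0, 4, 1)

Derivation:
step 0: pivot -5 → sign −
step 1: pivot -9/5 → sign −
step 2: pivot -1 → sign −
step 3: pivot -1 → sign −
step 4: row/col 4 already zero → sign 0
signature = (0, 4, 1)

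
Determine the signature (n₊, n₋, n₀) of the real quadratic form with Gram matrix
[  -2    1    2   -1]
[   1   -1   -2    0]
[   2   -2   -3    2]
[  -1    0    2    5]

step 0: pivot -2 → sign −
step 1: pivot -1/2 → sign −
step 2: pivot 1 → sign +
step 3: pivot 2 → sign +
signature = (2, 2, 0)

Answer: (2, 2, 0)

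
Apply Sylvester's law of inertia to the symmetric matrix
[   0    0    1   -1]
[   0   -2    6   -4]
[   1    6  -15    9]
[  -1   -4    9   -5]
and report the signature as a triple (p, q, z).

Answer: (1, 2, 1)

Derivation:
step 0: pivot -2 → sign −
step 1: pivot 3 → sign +
step 2: pivot -1/3 → sign −
step 3: row/col 3 already zero → sign 0
signature = (1, 2, 1)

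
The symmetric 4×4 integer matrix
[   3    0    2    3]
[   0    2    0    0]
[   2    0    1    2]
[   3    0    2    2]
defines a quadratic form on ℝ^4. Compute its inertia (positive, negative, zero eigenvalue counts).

step 0: pivot 3 → sign +
step 1: pivot 2 → sign +
step 2: pivot -1/3 → sign −
step 3: pivot -1 → sign −
signature = (2, 2, 0)

Answer: (2, 2, 0)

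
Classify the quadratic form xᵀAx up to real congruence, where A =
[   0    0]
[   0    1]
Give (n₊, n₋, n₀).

step 0: pivot 1 → sign +
step 1: row/col 1 already zero → sign 0
signature = (1, 0, 1)

Answer: (1, 0, 1)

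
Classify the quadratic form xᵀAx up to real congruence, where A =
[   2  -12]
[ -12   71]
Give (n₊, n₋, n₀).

Answer: (1, 1, 0)

Derivation:
step 0: pivot 2 → sign +
step 1: pivot -1 → sign −
signature = (1, 1, 0)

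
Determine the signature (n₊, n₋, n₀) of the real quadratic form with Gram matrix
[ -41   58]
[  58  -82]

Answer: (1, 1, 0)

Derivation:
step 0: pivot -41 → sign −
step 1: pivot 2/41 → sign +
signature = (1, 1, 0)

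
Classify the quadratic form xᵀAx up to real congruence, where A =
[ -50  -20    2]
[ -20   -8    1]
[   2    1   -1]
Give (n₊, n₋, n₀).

Answer: (1, 2, 0)

Derivation:
step 0: pivot -50 → sign −
step 1: pivot -23/25 → sign −
step 2: pivot 1/23 → sign +
signature = (1, 2, 0)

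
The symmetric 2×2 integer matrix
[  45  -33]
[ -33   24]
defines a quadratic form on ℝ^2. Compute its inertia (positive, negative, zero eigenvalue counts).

step 0: pivot 45 → sign +
step 1: pivot -1/5 → sign −
signature = (1, 1, 0)

Answer: (1, 1, 0)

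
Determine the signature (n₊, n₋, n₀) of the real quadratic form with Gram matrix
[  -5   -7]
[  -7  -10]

step 0: pivot -5 → sign −
step 1: pivot -1/5 → sign −
signature = (0, 2, 0)

Answer: (0, 2, 0)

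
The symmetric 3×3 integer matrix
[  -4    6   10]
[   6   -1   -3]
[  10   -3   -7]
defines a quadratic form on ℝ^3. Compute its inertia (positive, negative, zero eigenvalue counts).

step 0: pivot -4 → sign −
step 1: pivot 8 → sign +
step 2: row/col 2 already zero → sign 0
signature = (1, 1, 1)

Answer: (1, 1, 1)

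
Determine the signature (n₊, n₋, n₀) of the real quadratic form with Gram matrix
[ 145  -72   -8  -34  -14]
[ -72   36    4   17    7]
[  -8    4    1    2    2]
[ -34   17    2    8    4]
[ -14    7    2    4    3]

step 0: pivot 145 → sign +
step 1: pivot 36/145 → sign +
step 2: pivot 5/9 → sign +
step 3: pivot -1/20 → sign −
step 4: pivot 3 → sign +
signature = (4, 1, 0)

Answer: (4, 1, 0)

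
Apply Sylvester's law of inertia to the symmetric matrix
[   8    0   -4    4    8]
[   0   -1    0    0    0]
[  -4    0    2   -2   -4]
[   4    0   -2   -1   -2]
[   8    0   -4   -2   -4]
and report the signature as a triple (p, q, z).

step 0: pivot 8 → sign +
step 1: pivot -1 → sign −
step 2: pivot -3 → sign −
step 3: row/col 3 already zero → sign 0
step 4: row/col 4 already zero → sign 0
signature = (1, 2, 2)

Answer: (1, 2, 2)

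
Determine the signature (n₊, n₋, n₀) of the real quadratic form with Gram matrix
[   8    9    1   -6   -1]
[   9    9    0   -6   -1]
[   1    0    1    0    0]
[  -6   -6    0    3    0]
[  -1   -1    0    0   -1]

step 0: pivot 8 → sign +
step 1: pivot -9/8 → sign −
step 2: pivot 2 → sign +
step 3: pivot -1 → sign −
step 4: pivot -2/3 → sign −
signature = (2, 3, 0)

Answer: (2, 3, 0)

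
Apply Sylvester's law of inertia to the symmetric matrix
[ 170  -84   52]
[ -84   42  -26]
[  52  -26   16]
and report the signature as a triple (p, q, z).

step 0: pivot 170 → sign +
step 1: pivot 42/85 → sign +
step 2: pivot -2/21 → sign −
signature = (2, 1, 0)

Answer: (2, 1, 0)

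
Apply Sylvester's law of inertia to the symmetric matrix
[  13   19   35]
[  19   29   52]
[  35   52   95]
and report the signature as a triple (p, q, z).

Answer: (3, 0, 0)

Derivation:
step 0: pivot 13 → sign +
step 1: pivot 16/13 → sign +
step 2: pivot 3/16 → sign +
signature = (3, 0, 0)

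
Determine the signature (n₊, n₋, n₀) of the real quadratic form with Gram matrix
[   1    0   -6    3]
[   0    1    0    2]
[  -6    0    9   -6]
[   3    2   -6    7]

step 0: pivot 1 → sign +
step 1: pivot 1 → sign +
step 2: pivot -27 → sign −
step 3: pivot -2/3 → sign −
signature = (2, 2, 0)

Answer: (2, 2, 0)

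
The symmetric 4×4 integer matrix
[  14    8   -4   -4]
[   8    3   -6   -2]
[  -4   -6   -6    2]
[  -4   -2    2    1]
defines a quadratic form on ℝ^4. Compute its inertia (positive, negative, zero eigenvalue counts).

step 0: pivot 14 → sign +
step 1: pivot -11/7 → sign −
step 2: pivot 18/11 → sign +
step 3: pivot -1/9 → sign −
signature = (2, 2, 0)

Answer: (2, 2, 0)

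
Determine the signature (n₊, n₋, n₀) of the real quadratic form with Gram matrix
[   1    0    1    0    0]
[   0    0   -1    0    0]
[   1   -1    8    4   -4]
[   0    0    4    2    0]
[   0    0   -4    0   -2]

step 0: pivot 1 → sign +
step 1: pivot 7 → sign +
step 2: pivot -1/7 → sign −
step 3: pivot 2 → sign +
step 4: pivot -2 → sign −
signature = (3, 2, 0)

Answer: (3, 2, 0)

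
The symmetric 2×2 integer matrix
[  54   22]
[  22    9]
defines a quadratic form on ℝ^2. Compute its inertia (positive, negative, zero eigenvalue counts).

step 0: pivot 54 → sign +
step 1: pivot 1/27 → sign +
signature = (2, 0, 0)

Answer: (2, 0, 0)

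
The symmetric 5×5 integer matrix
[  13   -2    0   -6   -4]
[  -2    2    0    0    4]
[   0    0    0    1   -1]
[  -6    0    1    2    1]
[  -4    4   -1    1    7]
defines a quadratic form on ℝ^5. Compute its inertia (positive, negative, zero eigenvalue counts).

Answer: (3, 2, 0)

Derivation:
step 0: pivot 13 → sign +
step 1: pivot 22/13 → sign +
step 2: pivot -14/11 → sign −
step 3: pivot 11/14 → sign +
step 4: pivot -3/11 → sign −
signature = (3, 2, 0)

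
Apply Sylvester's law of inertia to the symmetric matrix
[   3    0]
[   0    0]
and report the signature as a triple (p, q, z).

step 0: pivot 3 → sign +
step 1: row/col 1 already zero → sign 0
signature = (1, 0, 1)

Answer: (1, 0, 1)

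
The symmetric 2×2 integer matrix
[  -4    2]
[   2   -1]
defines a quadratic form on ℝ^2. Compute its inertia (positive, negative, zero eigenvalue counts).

step 0: pivot -4 → sign −
step 1: row/col 1 already zero → sign 0
signature = (0, 1, 1)

Answer: (0, 1, 1)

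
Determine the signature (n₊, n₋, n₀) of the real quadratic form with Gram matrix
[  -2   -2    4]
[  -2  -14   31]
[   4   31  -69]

Answer: (0, 3, 0)

Derivation:
step 0: pivot -2 → sign −
step 1: pivot -12 → sign −
step 2: pivot -1/4 → sign −
signature = (0, 3, 0)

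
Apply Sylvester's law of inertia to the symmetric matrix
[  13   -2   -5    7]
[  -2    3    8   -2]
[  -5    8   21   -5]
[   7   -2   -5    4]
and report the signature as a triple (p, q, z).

step 0: pivot 13 → sign +
step 1: pivot 35/13 → sign +
step 2: pivot -12/35 → sign −
step 3: row/col 3 already zero → sign 0
signature = (2, 1, 1)

Answer: (2, 1, 1)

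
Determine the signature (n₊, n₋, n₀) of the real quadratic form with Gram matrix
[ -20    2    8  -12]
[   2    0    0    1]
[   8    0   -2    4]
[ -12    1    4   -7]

Answer: (1, 2, 1)

Derivation:
step 0: pivot -20 → sign −
step 1: pivot 1/5 → sign +
step 2: pivot -2 → sign −
step 3: row/col 3 already zero → sign 0
signature = (1, 2, 1)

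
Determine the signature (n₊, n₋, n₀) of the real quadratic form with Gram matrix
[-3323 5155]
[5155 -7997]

step 0: pivot -3323 → sign −
step 1: pivot -6/3323 → sign −
signature = (0, 2, 0)

Answer: (0, 2, 0)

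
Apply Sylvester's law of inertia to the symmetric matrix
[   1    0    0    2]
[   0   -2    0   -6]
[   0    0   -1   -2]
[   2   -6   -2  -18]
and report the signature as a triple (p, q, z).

step 0: pivot 1 → sign +
step 1: pivot -2 → sign −
step 2: pivot -1 → sign −
step 3: row/col 3 already zero → sign 0
signature = (1, 2, 1)

Answer: (1, 2, 1)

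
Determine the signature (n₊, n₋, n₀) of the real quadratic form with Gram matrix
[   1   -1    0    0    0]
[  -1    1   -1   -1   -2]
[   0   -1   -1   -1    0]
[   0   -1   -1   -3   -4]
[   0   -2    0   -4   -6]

step 0: pivot 1 → sign +
step 1: pivot -1 → sign −
step 2: pivot 1 → sign +
step 3: pivot -2 → sign −
step 4: pivot -2 → sign −
signature = (2, 3, 0)

Answer: (2, 3, 0)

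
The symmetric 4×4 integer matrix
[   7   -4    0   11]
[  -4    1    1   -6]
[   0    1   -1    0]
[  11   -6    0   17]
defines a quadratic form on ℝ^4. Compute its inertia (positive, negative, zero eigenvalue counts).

step 0: pivot 7 → sign +
step 1: pivot -9/7 → sign −
step 2: pivot -2/9 → sign −
step 3: row/col 3 already zero → sign 0
signature = (1, 2, 1)

Answer: (1, 2, 1)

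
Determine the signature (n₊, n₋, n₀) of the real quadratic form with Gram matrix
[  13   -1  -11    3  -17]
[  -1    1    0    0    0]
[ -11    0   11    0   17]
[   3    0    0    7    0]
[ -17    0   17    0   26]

step 0: pivot 13 → sign +
step 1: pivot 12/13 → sign +
step 2: pivot 11/12 → sign +
step 3: pivot -2 → sign −
step 4: pivot -3/11 → sign −
signature = (3, 2, 0)

Answer: (3, 2, 0)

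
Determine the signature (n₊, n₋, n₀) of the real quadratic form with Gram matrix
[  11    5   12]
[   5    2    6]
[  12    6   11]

Answer: (1, 2, 0)

Derivation:
step 0: pivot 11 → sign +
step 1: pivot -3/11 → sign −
step 2: pivot -1 → sign −
signature = (1, 2, 0)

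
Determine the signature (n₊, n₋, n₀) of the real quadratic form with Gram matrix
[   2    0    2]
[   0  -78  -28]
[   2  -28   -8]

Answer: (2, 1, 0)

Derivation:
step 0: pivot 2 → sign +
step 1: pivot -78 → sign −
step 2: pivot 2/39 → sign +
signature = (2, 1, 0)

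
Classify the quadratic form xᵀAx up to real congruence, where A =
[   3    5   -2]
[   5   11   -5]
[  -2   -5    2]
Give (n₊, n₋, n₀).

step 0: pivot 3 → sign +
step 1: pivot 8/3 → sign +
step 2: pivot -3/8 → sign −
signature = (2, 1, 0)

Answer: (2, 1, 0)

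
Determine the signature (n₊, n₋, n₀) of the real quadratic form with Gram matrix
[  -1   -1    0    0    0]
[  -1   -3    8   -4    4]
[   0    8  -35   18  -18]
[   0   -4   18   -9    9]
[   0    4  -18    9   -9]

Answer: (1, 3, 1)

Derivation:
step 0: pivot -1 → sign −
step 1: pivot -2 → sign −
step 2: pivot -3 → sign −
step 3: pivot 1/3 → sign +
step 4: row/col 4 already zero → sign 0
signature = (1, 3, 1)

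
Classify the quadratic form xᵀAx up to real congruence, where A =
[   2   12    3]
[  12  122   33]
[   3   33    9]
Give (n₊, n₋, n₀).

step 0: pivot 2 → sign +
step 1: pivot 50 → sign +
step 2: row/col 2 already zero → sign 0
signature = (2, 0, 1)

Answer: (2, 0, 1)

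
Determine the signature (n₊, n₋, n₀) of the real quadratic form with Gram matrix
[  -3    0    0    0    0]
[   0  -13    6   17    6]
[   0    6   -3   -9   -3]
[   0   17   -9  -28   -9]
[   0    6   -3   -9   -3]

Answer: (0, 3, 2)

Derivation:
step 0: pivot -3 → sign −
step 1: pivot -13 → sign −
step 2: pivot -3/13 → sign −
step 3: row/col 3 already zero → sign 0
step 4: row/col 4 already zero → sign 0
signature = (0, 3, 2)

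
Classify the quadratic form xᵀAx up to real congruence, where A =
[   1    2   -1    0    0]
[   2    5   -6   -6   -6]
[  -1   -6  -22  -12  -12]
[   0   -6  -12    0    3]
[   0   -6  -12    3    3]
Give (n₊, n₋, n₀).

step 0: pivot 1 → sign +
step 1: pivot 1 → sign +
step 2: pivot -39 → sign −
step 3: pivot -36/13 → sign −
step 4: pivot 1/4 → sign +
signature = (3, 2, 0)

Answer: (3, 2, 0)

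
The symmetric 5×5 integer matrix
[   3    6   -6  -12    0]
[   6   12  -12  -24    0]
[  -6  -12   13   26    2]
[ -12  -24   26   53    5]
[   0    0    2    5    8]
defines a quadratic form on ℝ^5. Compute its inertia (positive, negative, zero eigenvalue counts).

step 0: pivot 3 → sign +
step 1: pivot 1 → sign +
step 2: pivot 1 → sign +
step 3: pivot 3 → sign +
step 4: row/col 4 already zero → sign 0
signature = (4, 0, 1)

Answer: (4, 0, 1)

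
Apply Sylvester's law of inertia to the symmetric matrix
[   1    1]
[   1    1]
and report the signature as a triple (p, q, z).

Answer: (1, 0, 1)

Derivation:
step 0: pivot 1 → sign +
step 1: row/col 1 already zero → sign 0
signature = (1, 0, 1)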